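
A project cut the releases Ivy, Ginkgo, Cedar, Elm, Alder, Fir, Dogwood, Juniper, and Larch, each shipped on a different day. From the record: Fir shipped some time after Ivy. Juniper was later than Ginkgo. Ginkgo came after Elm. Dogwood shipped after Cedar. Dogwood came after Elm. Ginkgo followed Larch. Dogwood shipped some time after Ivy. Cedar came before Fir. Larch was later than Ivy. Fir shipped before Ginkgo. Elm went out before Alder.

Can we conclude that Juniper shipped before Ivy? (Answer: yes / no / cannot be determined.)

no

Tracing the constraints gives Ivy → Fir → Ginkgo → Juniper, so Ivy must come before Juniper.
That means Juniper cannot be before Ivy.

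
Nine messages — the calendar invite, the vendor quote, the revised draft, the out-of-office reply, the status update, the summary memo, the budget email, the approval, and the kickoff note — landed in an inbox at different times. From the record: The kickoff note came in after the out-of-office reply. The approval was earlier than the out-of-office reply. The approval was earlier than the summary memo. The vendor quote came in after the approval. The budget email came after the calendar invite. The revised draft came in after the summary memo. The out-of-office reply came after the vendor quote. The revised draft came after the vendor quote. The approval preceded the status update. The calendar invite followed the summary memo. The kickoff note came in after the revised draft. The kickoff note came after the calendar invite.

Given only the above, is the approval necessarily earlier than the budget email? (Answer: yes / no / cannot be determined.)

yes

Chain the constraints: the approval → the summary memo → the calendar invite → the budget email. Each link is directly stated, so the approval comes before the budget email.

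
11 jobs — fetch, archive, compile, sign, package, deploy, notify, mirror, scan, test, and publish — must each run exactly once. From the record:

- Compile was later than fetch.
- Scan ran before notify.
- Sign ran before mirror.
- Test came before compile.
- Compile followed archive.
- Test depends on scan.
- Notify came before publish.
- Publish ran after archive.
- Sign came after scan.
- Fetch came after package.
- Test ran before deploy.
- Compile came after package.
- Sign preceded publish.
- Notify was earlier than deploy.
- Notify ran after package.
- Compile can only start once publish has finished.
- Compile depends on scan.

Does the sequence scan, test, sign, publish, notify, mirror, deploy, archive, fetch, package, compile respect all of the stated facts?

no

The constraints require archive before publish, but in the proposed sequence publish appears ahead of archive. That one violation is enough.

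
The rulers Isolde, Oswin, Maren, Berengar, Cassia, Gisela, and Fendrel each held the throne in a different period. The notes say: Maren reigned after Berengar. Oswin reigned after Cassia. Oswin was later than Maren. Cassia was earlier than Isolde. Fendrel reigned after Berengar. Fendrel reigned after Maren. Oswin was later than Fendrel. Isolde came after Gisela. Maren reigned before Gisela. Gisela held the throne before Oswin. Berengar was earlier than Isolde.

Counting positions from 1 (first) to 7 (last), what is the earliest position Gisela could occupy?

3

Berengar and Maren must both come before Gisela — 2 forced predecessors.
Nothing else is forced ahead of Gisela, so their earliest slot is position 2 + 1 = 3.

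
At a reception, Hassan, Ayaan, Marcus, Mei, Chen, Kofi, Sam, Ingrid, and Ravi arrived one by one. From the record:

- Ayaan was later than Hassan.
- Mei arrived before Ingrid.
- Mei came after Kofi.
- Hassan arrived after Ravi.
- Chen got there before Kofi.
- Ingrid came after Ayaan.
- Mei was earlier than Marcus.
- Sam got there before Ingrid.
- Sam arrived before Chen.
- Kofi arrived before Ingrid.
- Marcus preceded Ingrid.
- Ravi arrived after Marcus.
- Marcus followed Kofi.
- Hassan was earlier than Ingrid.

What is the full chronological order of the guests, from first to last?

Sam, Chen, Kofi, Mei, Marcus, Ravi, Hassan, Ayaan, Ingrid

The constraints fix every adjacent pair, so only one ordering works:
Sam → Chen → Kofi → Mei → Marcus → Ravi → Hassan → Ayaan → Ingrid.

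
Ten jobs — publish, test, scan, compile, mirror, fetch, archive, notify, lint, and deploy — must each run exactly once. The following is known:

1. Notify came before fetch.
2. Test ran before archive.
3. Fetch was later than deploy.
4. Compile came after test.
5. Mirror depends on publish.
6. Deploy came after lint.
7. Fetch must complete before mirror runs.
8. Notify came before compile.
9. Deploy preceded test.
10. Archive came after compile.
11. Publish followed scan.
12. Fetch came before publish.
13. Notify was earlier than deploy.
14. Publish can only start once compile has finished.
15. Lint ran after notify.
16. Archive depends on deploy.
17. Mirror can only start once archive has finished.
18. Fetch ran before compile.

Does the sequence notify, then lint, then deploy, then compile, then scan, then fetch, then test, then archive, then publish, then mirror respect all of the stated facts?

The constraints require fetch before compile, but in the proposed sequence compile appears ahead of fetch. That one violation is enough.

no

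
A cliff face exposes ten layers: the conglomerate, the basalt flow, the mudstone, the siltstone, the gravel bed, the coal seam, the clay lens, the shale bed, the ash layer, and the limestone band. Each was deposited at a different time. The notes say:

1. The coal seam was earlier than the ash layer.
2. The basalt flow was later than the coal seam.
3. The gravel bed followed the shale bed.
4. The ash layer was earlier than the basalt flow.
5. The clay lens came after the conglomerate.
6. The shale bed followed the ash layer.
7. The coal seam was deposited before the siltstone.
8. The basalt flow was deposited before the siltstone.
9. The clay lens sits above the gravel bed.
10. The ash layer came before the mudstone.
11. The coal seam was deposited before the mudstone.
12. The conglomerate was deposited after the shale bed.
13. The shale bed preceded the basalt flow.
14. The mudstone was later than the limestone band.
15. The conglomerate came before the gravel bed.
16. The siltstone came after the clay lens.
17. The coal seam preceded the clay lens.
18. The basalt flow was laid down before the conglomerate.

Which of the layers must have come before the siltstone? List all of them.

Directly stated before the siltstone: the basalt flow, the clay lens, and the coal seam.
The ash layer reaches the siltstone via the ash layer → the basalt flow → the siltstone.
The conglomerate reaches the siltstone via the conglomerate → the clay lens → the siltstone.
The gravel bed reaches the siltstone via the gravel bed → the clay lens → the siltstone.
Likewise the shale bed reaches the siltstone by chaining the stated constraints.

the ash layer, the basalt flow, the clay lens, the coal seam, the conglomerate, the gravel bed, the shale bed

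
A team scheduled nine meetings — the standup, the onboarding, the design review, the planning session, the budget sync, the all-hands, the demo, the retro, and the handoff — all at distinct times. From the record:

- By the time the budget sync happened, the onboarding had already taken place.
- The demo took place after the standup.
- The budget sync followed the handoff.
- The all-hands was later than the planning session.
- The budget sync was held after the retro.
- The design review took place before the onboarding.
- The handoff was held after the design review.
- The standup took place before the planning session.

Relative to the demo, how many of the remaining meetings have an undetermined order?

Forced before the demo: the standup.
That leaves the all-hands, the budget sync, the design review, the handoff, the onboarding, the planning session, and the retro with no forced order relative to the demo — 7.

7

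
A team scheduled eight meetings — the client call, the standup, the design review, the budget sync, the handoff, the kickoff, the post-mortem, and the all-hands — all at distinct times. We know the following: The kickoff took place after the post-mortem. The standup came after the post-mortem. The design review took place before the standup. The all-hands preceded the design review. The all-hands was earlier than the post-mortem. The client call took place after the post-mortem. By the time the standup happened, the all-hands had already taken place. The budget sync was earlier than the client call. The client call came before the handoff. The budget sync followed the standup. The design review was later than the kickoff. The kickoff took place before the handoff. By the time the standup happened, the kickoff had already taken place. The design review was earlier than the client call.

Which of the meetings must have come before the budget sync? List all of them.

Directly stated before the budget sync: the standup.
The all-hands reaches the budget sync via the all-hands → the standup → the budget sync.
The design review reaches the budget sync via the design review → the standup → the budget sync.
The kickoff reaches the budget sync via the kickoff → the standup → the budget sync.
Likewise the post-mortem reaches the budget sync by chaining the stated constraints.
No chain forces the client call (or any of the others) ahead of the budget sync.

the all-hands, the design review, the kickoff, the post-mortem, the standup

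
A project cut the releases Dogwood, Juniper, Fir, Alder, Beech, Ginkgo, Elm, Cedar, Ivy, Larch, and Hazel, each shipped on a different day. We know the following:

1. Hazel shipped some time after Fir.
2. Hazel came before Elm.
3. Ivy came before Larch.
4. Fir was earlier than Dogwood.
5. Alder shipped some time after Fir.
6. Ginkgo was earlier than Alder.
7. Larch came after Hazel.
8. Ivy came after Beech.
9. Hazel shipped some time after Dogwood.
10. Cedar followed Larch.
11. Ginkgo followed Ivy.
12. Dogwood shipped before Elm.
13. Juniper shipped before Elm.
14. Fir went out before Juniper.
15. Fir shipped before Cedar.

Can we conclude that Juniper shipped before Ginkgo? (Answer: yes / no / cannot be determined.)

No chain of stated constraints runs from Juniper to Ginkgo, and none runs from Ginkgo to Juniper either.
So the relative order of Juniper and Ginkgo is not fixed by the given facts.

cannot be determined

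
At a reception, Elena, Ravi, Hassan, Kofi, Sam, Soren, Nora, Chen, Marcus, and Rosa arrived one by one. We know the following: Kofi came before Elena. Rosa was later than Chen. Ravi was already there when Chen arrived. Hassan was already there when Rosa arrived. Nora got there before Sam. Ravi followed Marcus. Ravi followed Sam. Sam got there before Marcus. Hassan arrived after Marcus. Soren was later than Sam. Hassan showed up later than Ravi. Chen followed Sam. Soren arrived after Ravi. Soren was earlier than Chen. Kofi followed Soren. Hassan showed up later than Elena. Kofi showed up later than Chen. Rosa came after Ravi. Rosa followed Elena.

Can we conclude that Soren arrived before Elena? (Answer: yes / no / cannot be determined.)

yes

Chain the constraints: Soren → Kofi → Elena. Each link is directly stated, so Soren comes before Elena.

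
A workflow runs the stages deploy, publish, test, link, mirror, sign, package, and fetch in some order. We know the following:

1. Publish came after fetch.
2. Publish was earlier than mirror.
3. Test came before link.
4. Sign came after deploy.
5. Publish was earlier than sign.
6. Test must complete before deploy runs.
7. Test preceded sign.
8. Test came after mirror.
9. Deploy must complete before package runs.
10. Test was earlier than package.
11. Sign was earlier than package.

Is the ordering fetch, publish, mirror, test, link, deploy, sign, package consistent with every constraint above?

Check each stated constraint against the proposed order — e.g. test is ahead of package; publish is ahead of sign. Every pair is in the required order; nothing is violated.

yes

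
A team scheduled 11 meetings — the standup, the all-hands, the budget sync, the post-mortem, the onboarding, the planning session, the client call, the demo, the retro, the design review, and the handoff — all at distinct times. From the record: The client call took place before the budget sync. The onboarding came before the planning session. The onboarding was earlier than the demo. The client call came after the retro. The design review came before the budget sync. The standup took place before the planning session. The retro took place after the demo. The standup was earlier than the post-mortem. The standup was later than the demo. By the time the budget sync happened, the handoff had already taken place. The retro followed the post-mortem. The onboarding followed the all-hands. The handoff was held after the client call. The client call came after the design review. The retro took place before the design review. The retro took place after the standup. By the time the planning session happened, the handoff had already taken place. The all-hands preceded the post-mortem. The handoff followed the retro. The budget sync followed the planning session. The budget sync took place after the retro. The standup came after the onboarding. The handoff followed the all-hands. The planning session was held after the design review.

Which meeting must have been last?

the budget sync

Every other meeting has a chain of constraints placing it before the budget sync, so the budget sync is last.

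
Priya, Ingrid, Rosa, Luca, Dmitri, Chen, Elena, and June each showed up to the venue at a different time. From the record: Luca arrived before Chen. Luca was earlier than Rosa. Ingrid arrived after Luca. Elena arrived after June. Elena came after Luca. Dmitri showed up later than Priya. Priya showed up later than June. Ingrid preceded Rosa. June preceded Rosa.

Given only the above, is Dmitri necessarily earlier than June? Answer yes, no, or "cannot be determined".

no

Tracing the constraints gives June → Priya → Dmitri, so June must come before Dmitri.
That means Dmitri cannot be before June.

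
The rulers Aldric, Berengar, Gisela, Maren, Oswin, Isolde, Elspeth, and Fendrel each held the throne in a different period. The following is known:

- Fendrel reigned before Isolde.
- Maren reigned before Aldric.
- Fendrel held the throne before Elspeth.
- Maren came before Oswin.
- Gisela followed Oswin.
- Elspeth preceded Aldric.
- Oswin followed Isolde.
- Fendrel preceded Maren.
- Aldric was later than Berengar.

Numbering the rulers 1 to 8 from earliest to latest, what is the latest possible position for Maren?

Maren must come before Aldric, Gisela, and Oswin — 3 rulers forced after them.
Everything else can be placed before Maren in some valid order, so Maren can sit as late as position 8 − 3 = 5.

5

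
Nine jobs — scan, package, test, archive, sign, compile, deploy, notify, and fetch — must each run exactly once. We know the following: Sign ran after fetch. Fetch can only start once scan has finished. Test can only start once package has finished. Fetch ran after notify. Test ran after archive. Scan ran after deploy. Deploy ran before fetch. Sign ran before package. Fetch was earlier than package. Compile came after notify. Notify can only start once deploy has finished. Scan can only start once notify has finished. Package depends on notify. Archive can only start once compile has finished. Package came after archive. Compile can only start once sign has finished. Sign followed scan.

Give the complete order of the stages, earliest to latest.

The constraints fix every adjacent pair, so only one ordering works:
deploy → notify → scan → fetch → sign → compile → archive → package → test.

deploy, notify, scan, fetch, sign, compile, archive, package, test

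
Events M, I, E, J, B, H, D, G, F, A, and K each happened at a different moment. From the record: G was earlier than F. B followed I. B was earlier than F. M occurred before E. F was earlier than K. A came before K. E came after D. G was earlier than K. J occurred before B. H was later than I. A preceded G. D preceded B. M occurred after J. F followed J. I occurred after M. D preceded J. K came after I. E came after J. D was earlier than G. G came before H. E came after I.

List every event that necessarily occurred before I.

Directly stated before I: M.
D reaches I via D → J → M → I.
J reaches I via J → M → I.
No chain forces A (or any of the others) ahead of I.

D, J, M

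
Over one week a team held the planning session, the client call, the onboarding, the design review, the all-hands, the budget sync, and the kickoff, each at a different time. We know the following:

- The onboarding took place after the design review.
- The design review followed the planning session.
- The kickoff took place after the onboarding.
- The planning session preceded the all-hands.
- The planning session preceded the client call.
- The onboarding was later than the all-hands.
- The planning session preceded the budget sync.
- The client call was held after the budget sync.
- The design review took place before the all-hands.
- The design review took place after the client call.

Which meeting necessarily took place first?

the planning session

The planning session has a chain of constraints placing it before every other meeting, so the planning session must be first.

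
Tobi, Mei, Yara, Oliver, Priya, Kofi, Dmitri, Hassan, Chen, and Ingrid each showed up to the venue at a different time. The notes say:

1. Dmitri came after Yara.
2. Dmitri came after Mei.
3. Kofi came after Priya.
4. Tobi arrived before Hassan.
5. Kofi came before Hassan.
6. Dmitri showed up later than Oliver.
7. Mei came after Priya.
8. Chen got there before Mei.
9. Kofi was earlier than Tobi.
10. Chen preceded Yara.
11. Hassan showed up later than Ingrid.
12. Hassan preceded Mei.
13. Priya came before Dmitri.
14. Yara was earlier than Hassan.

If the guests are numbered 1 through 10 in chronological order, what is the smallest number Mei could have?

8

Chen, Hassan, Ingrid, Kofi, Priya, Tobi, and Yara must all come before Mei — 7 forced predecessors.
Nothing else is forced ahead of Mei, so their earliest slot is position 7 + 1 = 8.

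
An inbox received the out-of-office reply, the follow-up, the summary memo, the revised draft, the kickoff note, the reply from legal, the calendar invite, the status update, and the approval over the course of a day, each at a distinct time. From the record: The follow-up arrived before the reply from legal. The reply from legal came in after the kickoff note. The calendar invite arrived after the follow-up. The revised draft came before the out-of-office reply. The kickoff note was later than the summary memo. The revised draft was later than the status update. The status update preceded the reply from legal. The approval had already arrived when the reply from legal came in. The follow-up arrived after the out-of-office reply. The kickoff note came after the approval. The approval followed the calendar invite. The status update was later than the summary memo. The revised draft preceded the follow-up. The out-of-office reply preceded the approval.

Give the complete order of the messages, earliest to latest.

The constraints fix every adjacent pair, so only one ordering works:
the summary memo → the status update → the revised draft → the out-of-office reply → the follow-up → the calendar invite → the approval → the kickoff note → the reply from legal.

the summary memo, the status update, the revised draft, the out-of-office reply, the follow-up, the calendar invite, the approval, the kickoff note, the reply from legal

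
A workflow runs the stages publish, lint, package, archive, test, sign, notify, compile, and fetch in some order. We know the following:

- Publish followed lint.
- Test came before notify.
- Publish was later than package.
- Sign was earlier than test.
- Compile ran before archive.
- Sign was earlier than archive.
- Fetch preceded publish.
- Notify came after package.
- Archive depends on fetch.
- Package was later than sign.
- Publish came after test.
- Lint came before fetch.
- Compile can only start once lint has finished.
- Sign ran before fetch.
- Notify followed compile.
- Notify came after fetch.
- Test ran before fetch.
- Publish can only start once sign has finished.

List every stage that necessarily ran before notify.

compile, fetch, lint, package, sign, test

Directly stated before notify: compile, fetch, package, and test.
Lint reaches notify via lint → fetch → notify.
Sign reaches notify via sign → fetch → notify.
No chain forces publish (or any of the others) ahead of notify.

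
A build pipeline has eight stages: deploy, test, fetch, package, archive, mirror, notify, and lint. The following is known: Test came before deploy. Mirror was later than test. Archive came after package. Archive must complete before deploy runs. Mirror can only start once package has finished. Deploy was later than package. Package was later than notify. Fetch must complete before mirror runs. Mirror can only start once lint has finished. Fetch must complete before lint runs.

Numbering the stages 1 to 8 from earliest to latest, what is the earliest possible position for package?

Notify must come before package — 1 forced predecessor.
Nothing else is forced ahead of package, so its earliest slot is position 1 + 1 = 2.

2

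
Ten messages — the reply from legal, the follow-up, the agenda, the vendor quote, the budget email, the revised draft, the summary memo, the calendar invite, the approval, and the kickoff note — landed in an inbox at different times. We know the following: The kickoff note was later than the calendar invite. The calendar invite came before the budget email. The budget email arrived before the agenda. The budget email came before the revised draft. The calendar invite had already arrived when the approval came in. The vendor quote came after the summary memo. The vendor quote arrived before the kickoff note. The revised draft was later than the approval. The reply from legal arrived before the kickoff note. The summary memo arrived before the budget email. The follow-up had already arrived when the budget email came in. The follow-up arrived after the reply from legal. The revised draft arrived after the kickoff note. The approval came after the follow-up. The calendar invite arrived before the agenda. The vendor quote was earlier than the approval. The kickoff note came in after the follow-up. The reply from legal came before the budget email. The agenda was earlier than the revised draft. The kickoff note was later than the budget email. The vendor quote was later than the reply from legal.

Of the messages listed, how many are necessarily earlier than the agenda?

5

Directly stated before the agenda: the budget email and the calendar invite.
The follow-up reaches the agenda via the follow-up → the budget email → the agenda.
The reply from legal reaches the agenda via the reply from legal → the budget email → the agenda.
The summary memo reaches the agenda via the summary memo → the budget email → the agenda.
That's the budget email, the calendar invite, the follow-up, the reply from legal, and the summary memo — 5 in all.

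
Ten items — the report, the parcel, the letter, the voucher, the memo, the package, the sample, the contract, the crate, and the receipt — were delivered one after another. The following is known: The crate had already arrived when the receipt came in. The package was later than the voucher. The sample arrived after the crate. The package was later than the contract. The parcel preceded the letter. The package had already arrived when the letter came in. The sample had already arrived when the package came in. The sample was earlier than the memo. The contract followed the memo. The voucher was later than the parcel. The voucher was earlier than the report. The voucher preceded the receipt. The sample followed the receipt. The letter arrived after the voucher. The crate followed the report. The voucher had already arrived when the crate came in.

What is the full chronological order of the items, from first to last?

the parcel, the voucher, the report, the crate, the receipt, the sample, the memo, the contract, the package, the letter

The constraints fix every adjacent pair, so only one ordering works:
the parcel → the voucher → the report → the crate → the receipt → the sample → the memo → the contract → the package → the letter.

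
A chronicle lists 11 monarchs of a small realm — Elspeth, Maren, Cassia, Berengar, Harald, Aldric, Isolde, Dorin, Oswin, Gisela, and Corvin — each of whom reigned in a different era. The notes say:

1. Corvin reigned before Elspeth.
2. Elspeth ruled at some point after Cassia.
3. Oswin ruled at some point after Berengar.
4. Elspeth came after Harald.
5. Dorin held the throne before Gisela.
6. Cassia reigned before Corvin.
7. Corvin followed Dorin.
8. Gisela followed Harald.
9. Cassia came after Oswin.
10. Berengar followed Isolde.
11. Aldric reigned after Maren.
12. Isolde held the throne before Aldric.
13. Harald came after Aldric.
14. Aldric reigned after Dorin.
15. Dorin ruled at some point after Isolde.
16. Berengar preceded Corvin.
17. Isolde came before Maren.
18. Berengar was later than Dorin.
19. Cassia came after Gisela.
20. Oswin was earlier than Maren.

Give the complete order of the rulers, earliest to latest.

The constraints fix every adjacent pair, so only one ordering works:
Isolde → Dorin → Berengar → Oswin → Maren → Aldric → Harald → Gisela → Cassia → Corvin → Elspeth.

Isolde, Dorin, Berengar, Oswin, Maren, Aldric, Harald, Gisela, Cassia, Corvin, Elspeth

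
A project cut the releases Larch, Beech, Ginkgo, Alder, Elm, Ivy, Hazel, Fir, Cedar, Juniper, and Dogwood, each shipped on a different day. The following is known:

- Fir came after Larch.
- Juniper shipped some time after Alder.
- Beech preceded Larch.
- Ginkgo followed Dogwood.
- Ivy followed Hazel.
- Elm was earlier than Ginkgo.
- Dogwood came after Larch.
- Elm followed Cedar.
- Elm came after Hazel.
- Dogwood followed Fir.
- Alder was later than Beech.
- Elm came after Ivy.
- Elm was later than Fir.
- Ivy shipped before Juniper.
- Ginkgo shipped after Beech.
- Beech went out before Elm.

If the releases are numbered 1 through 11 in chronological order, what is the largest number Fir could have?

8

Fir must come before Dogwood, Elm, and Ginkgo — 3 releases forced after it.
Everything else can be placed before Fir in some valid order, so Fir can sit as late as position 11 − 3 = 8.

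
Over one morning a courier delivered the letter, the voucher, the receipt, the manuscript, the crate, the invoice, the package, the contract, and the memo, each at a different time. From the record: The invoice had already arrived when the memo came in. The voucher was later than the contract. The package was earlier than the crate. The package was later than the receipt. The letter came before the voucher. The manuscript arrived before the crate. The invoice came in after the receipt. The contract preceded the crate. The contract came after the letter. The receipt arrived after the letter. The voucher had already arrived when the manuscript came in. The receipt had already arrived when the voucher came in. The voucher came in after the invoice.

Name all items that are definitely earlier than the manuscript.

the contract, the invoice, the letter, the receipt, the voucher

Directly stated before the manuscript: the voucher.
The contract reaches the manuscript via the contract → the voucher → the manuscript.
The invoice reaches the manuscript via the invoice → the voucher → the manuscript.
The letter reaches the manuscript via the letter → the voucher → the manuscript.
Likewise the receipt reaches the manuscript by chaining the stated constraints.
No chain forces the package (or any of the others) ahead of the manuscript.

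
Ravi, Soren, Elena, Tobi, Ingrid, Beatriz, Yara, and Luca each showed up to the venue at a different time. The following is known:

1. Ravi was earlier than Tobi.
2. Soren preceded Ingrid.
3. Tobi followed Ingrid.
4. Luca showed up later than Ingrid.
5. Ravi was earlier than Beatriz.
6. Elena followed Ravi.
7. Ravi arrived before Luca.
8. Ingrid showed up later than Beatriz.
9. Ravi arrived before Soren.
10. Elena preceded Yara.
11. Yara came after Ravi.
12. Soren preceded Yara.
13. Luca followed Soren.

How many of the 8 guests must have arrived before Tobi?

Directly stated before Tobi: Ingrid and Ravi.
Beatriz reaches Tobi via Beatriz → Ingrid → Tobi.
Soren reaches Tobi via Soren → Ingrid → Tobi.
No chain forces Luca (or any of the others) ahead of Tobi.
That's Beatriz, Ingrid, Ravi, and Soren — 4 in all.

4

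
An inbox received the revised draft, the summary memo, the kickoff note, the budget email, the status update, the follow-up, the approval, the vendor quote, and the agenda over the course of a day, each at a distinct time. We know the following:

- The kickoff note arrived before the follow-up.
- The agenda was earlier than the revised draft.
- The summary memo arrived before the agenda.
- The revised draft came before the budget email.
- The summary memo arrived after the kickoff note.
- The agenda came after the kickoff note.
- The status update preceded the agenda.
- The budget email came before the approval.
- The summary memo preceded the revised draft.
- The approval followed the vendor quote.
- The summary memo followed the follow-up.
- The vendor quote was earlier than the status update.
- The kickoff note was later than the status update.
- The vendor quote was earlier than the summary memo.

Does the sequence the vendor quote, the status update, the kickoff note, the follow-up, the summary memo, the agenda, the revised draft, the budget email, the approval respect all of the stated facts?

Check each stated constraint against the proposed order — e.g. the vendor quote is ahead of the summary memo; the vendor quote is ahead of the approval. Every pair is in the required order; nothing is violated.

yes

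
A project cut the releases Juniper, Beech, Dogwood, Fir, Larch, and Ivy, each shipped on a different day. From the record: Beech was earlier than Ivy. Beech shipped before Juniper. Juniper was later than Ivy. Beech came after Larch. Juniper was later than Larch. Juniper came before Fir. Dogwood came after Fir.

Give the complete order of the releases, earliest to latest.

Larch, Beech, Ivy, Juniper, Fir, Dogwood

The constraints fix every adjacent pair, so only one ordering works:
Larch → Beech → Ivy → Juniper → Fir → Dogwood.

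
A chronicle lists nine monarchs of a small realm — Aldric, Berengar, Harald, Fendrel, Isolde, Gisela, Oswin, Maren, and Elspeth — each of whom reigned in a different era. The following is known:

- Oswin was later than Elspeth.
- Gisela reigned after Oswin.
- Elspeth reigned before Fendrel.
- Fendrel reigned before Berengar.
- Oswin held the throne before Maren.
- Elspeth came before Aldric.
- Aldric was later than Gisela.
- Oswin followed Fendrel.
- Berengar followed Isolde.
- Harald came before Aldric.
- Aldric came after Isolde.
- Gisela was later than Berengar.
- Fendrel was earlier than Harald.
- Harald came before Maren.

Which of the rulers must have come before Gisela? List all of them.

Directly stated before Gisela: Berengar and Oswin.
Elspeth reaches Gisela via Elspeth → Oswin → Gisela.
Fendrel reaches Gisela via Fendrel → Berengar → Gisela.
Isolde reaches Gisela via Isolde → Berengar → Gisela.
No chain forces Aldric (or any of the others) ahead of Gisela.

Berengar, Elspeth, Fendrel, Isolde, Oswin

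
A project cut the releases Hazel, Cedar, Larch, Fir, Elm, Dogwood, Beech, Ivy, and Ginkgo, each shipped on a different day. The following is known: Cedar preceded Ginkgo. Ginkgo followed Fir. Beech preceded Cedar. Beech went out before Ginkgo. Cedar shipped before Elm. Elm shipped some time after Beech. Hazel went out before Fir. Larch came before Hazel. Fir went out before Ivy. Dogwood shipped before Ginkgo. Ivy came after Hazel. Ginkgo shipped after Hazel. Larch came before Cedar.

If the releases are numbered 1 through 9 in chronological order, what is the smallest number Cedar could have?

Beech and Larch must both come before Cedar — 2 forced predecessors.
Nothing else is forced ahead of Cedar, so its earliest slot is position 2 + 1 = 3.

3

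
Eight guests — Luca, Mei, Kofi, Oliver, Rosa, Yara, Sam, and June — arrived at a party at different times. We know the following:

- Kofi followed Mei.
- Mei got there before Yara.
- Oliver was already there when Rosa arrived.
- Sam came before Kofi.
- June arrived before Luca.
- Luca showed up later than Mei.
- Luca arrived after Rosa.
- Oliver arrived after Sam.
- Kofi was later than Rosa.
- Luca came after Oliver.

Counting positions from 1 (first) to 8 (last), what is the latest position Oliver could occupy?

5

Oliver must come before Kofi, Luca, and Rosa — 3 guests forced after them.
Everything else can be placed before Oliver in some valid order, so Oliver can sit as late as position 8 − 3 = 5.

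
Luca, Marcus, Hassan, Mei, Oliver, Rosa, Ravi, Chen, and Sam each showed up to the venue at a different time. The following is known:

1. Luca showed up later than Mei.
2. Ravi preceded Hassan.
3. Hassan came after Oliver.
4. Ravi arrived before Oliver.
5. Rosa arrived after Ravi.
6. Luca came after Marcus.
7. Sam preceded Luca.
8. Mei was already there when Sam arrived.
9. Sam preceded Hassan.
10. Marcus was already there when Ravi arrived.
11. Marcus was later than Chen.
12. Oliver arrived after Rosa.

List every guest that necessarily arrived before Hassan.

Chen, Marcus, Mei, Oliver, Ravi, Rosa, Sam

Directly stated before Hassan: Oliver, Ravi, and Sam.
Chen reaches Hassan via Chen → Marcus → Ravi → Hassan.
Marcus reaches Hassan via Marcus → Ravi → Hassan.
Mei reaches Hassan via Mei → Sam → Hassan.
Likewise Rosa reaches Hassan by chaining the stated constraints.
No chain forces Luca ahead of Hassan.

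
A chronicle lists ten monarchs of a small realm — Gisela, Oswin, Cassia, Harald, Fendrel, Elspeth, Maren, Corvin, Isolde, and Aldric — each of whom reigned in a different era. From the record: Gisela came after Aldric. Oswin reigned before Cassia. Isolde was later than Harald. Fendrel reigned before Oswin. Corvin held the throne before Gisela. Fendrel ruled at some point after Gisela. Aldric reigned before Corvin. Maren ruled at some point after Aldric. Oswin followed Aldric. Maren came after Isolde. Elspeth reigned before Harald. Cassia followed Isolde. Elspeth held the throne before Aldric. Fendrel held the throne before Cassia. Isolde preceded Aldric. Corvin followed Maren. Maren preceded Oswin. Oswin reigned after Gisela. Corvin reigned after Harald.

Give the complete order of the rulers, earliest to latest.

Elspeth, Harald, Isolde, Aldric, Maren, Corvin, Gisela, Fendrel, Oswin, Cassia

The constraints fix every adjacent pair, so only one ordering works:
Elspeth → Harald → Isolde → Aldric → Maren → Corvin → Gisela → Fendrel → Oswin → Cassia.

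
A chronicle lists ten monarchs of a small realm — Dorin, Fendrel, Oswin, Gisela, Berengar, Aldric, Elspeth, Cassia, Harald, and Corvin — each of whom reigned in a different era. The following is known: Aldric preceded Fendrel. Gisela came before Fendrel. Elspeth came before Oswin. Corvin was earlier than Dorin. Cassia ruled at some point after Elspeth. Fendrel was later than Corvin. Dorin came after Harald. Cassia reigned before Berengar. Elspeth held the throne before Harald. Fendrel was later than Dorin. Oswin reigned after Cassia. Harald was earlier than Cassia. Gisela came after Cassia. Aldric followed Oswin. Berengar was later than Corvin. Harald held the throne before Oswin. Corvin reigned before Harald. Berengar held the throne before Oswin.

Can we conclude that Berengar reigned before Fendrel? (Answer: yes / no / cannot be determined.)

yes

Chain the constraints: Berengar → Oswin → Aldric → Fendrel. Each link is directly stated, so Berengar comes before Fendrel.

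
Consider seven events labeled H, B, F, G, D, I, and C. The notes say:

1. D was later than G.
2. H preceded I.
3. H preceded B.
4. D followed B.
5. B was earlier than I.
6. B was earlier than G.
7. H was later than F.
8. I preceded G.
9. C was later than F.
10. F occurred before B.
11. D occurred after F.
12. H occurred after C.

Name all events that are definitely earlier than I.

Directly stated before I: B and H.
C reaches I via C → H → I.
F reaches I via F → B → I.
No chain forces D (or any of the others) ahead of I.

B, C, F, H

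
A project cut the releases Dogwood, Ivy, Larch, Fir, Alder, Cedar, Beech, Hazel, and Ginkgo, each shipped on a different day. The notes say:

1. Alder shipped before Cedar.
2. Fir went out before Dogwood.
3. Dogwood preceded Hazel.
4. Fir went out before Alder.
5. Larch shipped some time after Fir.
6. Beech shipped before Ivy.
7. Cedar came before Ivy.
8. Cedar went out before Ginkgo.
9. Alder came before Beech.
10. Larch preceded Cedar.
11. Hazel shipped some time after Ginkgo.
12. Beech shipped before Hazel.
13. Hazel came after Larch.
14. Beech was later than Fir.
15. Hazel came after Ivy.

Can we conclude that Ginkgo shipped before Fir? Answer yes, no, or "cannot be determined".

Tracing the constraints gives Fir → Alder → Cedar → Ginkgo, so Fir must come before Ginkgo.
That means Ginkgo cannot be before Fir.

no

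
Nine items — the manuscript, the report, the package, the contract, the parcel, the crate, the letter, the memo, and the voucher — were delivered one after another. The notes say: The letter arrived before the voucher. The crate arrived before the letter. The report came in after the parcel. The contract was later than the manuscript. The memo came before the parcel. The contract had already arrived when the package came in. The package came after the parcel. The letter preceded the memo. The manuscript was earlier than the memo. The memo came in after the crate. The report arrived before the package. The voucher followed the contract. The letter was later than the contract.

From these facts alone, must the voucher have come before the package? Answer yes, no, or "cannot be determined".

cannot be determined

No chain of stated constraints runs from the voucher to the package, and none runs from the package to the voucher either.
So the relative order of the voucher and the package is not fixed by the given facts.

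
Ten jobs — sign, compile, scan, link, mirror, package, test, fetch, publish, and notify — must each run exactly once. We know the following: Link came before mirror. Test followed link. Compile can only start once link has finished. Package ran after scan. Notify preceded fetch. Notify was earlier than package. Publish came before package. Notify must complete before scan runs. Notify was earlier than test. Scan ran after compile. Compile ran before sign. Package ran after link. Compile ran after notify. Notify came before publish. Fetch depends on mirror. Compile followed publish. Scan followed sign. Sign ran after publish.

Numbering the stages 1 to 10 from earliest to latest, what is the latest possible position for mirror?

9

Mirror must come before fetch — 1 stage forced after it.
Everything else can be placed before mirror in some valid order, so mirror can sit as late as position 10 − 1 = 9.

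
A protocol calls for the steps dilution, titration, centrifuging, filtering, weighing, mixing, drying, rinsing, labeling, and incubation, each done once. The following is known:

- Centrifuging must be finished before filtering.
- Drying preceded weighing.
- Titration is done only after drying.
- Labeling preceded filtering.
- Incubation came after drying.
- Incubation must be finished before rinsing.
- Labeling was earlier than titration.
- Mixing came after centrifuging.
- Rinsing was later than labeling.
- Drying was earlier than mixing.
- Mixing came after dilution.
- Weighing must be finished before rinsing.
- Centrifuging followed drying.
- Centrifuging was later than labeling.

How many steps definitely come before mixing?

Directly stated before mixing: centrifuging, dilution, and drying.
Labeling reaches mixing via labeling → centrifuging → mixing.
No chain forces rinsing (or any of the others) ahead of mixing.
That's centrifuging, dilution, drying, and labeling — 4 in all.

4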